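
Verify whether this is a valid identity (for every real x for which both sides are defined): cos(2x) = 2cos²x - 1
Claim: cos(2x) = 2cos²x - 1.
Reasoning: cos(2x) = cos²x - sin²x. Replace sin²x by 1 - cos²x: cos²x - (1 - cos²x) = 2cos²x - 1.
So the two sides agree for every real x for which both sides are defined.

Conclusion: Yes, this is an identity.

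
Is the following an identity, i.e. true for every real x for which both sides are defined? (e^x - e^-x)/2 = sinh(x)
Yes, this is an identity.

Claim: (e^x - e^-x)/2 = sinh(x).
Reasoning: This is exactly the definition of the hyperbolic sine: sinh(x) := (e^x - e^-x)/2.
So the two sides agree for every real x for which both sides are defined.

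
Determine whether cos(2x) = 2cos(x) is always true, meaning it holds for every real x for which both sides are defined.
Claim: cos(2x) = 2cos(x).
Test a specific point where both sides are defined: x = -π/3.
LHS = cos(2x) ≈ -0.5000
RHS = 2cos(x) ≈ 1.0000
Since -0.5000 ≠ 1.0000, the equation fails at this point, so it cannot hold for every real x for which both sides are defined.
The correct double-angle formula is cos(2x) = cos²x - sin²x.

Conclusion: No, this is NOT an identity.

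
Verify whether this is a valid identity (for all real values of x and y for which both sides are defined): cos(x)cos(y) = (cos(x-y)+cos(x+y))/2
Claim: cos(x)cos(y) = (cos(x-y)+cos(x+y))/2.
Reasoning: cos(x-y) = cos(x)cos(y) + sin(x)sin(y) and cos(x+y) = cos(x)cos(y) - sin(x)sin(y). Adding, cos(x-y) + cos(x+y) = 2cos(x)cos(y); divide by 2.
So the two sides agree for all real values of x and y for which both sides are defined.

Conclusion: Yes, this is an identity.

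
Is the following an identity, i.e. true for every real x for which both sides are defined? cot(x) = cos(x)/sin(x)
Claim: cot(x) = cos(x)/sin(x).
Reasoning: cot(x) is defined as 1/tan(x) = 1/(sin(x)/cos(x)) = cos(x)/sin(x), wherever sin(x) ≠ 0.
So the two sides agree for every real x for which both sides are defined.

Conclusion: Yes, this is an identity.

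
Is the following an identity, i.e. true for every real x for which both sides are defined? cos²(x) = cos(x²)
No, this is NOT an identity.

Claim: cos²(x) = cos(x²).
Test a specific point where both sides are defined: x = π/4.
LHS = cos²(x) ≈ 0.5000
RHS = cos(x²) ≈ 0.8157
Since 0.5000 ≠ 0.8157, the equation fails at this point, so it cannot hold for every real x for which both sides are defined.
cos²(x) means (cos x)², squaring the output; cos(x²) squares the input. These are different functions.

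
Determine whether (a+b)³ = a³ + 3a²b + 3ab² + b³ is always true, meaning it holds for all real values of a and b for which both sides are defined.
Yes, this is an identity.

Claim: (a+b)³ = a³ + 3a²b + 3ab² + b³.
Reasoning: (a+b)³ = (a+b)(a+b)² = (a+b)(a² + 2ab + b²) = a³ + 2a²b + ab² + a²b + 2ab² + b³ = a³ + 3a²b + 3ab² + b³.
So the two sides agree for all real values of a and b for which both sides are defined.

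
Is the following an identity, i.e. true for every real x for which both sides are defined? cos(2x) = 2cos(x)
No, this is NOT an identity.

Claim: cos(2x) = 2cos(x).
Test a specific point where both sides are defined: x = π/6.
LHS = cos(2x) ≈ 0.5000
RHS = 2cos(x) ≈ 1.7321
Since 0.5000 ≠ 1.7321, the equation fails at this point, so it cannot hold for every real x for which both sides are defined.
The correct double-angle formula is cos(2x) = cos²x - sin²x.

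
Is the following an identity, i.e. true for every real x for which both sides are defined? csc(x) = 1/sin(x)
Yes, this is an identity.

Claim: csc(x) = 1/sin(x).
Reasoning: csc(x) is by definition the reciprocal of sin(x), wherever sin(x) ≠ 0.
So the two sides agree for every real x for which both sides are defined.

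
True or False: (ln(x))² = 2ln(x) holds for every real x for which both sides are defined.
Claim: (ln(x))² = 2ln(x).
Test a specific point where both sides are defined: x = 2.
LHS = (ln(x))² ≈ 0.4805
RHS = 2ln(x) ≈ 1.3863
Since 0.4805 ≠ 1.3863, the equation fails at this point, so it cannot hold for every real x for which both sides are defined.
2ln(x) equals ln(x²), which is not the same as (ln x)².

Conclusion: False.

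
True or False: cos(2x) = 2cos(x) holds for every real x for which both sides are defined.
False.

Claim: cos(2x) = 2cos(x).
Test a specific point where both sides are defined: x = 3π/4.
LHS = cos(2x) ≈ 0.0000
RHS = 2cos(x) ≈ -1.4142
Since 0.0000 ≠ -1.4142, the equation fails at this point, so it cannot hold for every real x for which both sides are defined.
The correct double-angle formula is cos(2x) = cos²x - sin²x.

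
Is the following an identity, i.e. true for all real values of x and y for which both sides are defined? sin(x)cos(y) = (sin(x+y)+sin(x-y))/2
Yes, this is an identity.

Claim: sin(x)cos(y) = (sin(x+y)+sin(x-y))/2.
Reasoning: sin(x+y) = sin(x)cos(y) + cos(x)sin(y) and sin(x-y) = sin(x)cos(y) - cos(x)sin(y). Adding, sin(x+y) + sin(x-y) = 2sin(x)cos(y); divide by 2.
So the two sides agree for all real values of x and y for which both sides are defined.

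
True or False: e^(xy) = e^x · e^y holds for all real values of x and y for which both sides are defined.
False.

Claim: e^(xy) = e^x · e^y.
Test a specific point where both sides are defined: x = 3/2, y = 3/2.
LHS = e^(xy) ≈ 9.4877
RHS = e^x · e^y ≈ 20.0855
Since 9.4877 ≠ 20.0855, the equation fails at this point, so it cannot hold for all real values of x and y for which both sides are defined.
e^x · e^y = e^(x+y), not e^(xy).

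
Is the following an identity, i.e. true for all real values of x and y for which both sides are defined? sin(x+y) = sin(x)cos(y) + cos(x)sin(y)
Claim: sin(x+y) = sin(x)cos(y) + cos(x)sin(y).
Reasoning: By Euler's formula e^(i(x+y)) = e^(ix)·e^(iy) = (cos x + i·sin x)(cos y + i·sin y). The imaginary part of the left side is sin(x+y); the imaginary part of the product is sin(x)cos(y) + cos(x)sin(y).
So the two sides agree for all real values of x and y for which both sides are defined.

Conclusion: Yes, this is an identity.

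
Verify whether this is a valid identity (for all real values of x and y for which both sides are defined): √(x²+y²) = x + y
Claim: √(x²+y²) = x + y.
Test a specific point where both sides are defined: x = 3, y = 3/2.
LHS = √(x²+y²) ≈ 3.3541
RHS = x + y ≈ 4.5000
Since 3.3541 ≠ 4.5000, the equation fails at this point, so it cannot hold for all real values of x and y for which both sides are defined.
(x+y)² = x² + 2xy + y², not x² + y², so the square root does not split this way.

Conclusion: No, this is NOT an identity.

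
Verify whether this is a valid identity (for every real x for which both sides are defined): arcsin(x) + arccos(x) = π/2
Yes, this is an identity.

Claim: arcsin(x) + arccos(x) = π/2.
Reasoning: Both sides are defined for -1 ≤ x ≤ 1. Let θ = arcsin(x), so sin θ = x and θ ∈ [-π/2, π/2]. Then cos(π/2 - θ) = sin θ = x and π/2 - θ ∈ [0, π], which is exactly the range of arccos, so arccos(x) = π/2 - θ. Adding: arcsin(x) + arccos(x) = θ + (π/2 - θ) = π/2.
So the two sides agree for every real x for which both sides are defined.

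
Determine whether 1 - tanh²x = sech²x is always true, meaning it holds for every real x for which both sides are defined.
Yes, this is an identity.

Claim: 1 - tanh²x = sech²x.
Reasoning: Divide cosh²x - sinh²x = 1 through by cosh²x (never zero): 1 - tanh²x = 1/cosh²x = sech²x.
So the two sides agree for every real x for which both sides are defined.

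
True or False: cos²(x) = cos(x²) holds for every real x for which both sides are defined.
Claim: cos²(x) = cos(x²).
Test a specific point where both sides are defined: x = 2π/3.
LHS = cos²(x) ≈ 0.2500
RHS = cos(x²) ≈ -0.3202
Since 0.2500 ≠ -0.3202, the equation fails at this point, so it cannot hold for every real x for which both sides are defined.
cos²(x) means (cos x)², squaring the output; cos(x²) squares the input. These are different functions.

Conclusion: False.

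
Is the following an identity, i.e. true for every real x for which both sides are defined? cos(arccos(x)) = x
Claim: cos(arccos(x)) = x.
Reasoning: For -1 ≤ x ≤ 1 (where arccos is defined), arccos(x) is by definition an angle whose cosine equals x. Taking the cosine of that angle returns x. (Note the other order, arccos(cos x) = x, is NOT an identity.)
So the two sides agree for every real x for which both sides are defined.

Conclusion: Yes, this is an identity.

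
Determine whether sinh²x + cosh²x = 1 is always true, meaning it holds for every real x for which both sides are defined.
Claim: sinh²x + cosh²x = 1.
Test a specific point where both sides are defined: x = 3.
LHS = sinh²x + cosh²x ≈ 201.7156
RHS = 1 ≈ 1.0000
Since 201.7156 ≠ 1.0000, the equation fails at this point, so it cannot hold for every real x for which both sides are defined.
The correct hyperbolic identity is cosh²x - sinh²x = 1 (a difference); the sum sinh²x + cosh²x equals cosh(2x).

Conclusion: No, this is NOT an identity.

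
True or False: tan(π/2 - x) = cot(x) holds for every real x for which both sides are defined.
Claim: tan(π/2 - x) = cot(x).
Reasoning: tan(π/2 - x) = sin(π/2 - x)/cos(π/2 - x) = cos(x)/sin(x) = cot(x), using the cofunction identities sin(π/2 - x) = cos(x) and cos(π/2 - x) = sin(x).
So the two sides agree for every real x for which both sides are defined.

Conclusion: True.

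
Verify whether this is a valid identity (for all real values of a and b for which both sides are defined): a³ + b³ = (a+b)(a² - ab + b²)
Yes, this is an identity.

Claim: a³ + b³ = (a+b)(a² - ab + b²).
Reasoning: Expand the right side: (a+b)(a² - ab + b²) = a³ - a²b + ab² + a²b - ab² + b³ = a³ + b³ (the middle terms cancel in pairs).
So the two sides agree for all real values of a and b for which both sides are defined.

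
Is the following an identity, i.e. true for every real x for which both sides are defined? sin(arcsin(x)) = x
Claim: sin(arcsin(x)) = x.
Reasoning: For -1 ≤ x ≤ 1 (where arcsin is defined), arcsin(x) is by definition an angle whose sine equals x. Taking the sine of that angle returns x. (Note the other order, arcsin(sin x) = x, is NOT an identity.)
So the two sides agree for every real x for which both sides are defined.

Conclusion: Yes, this is an identity.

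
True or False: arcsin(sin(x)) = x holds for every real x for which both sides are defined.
False.

Claim: arcsin(sin(x)) = x.
Test a specific point where both sides are defined: x = π.
LHS = arcsin(sin(x)) ≈ 0.0000
RHS = x ≈ 3.1416
Since 0.0000 ≠ 3.1416, the equation fails at this point, so it cannot hold for every real x for which both sides are defined.
arcsin only returns values in [-π/2, π/2], so arcsin(sin(x)) = x holds only for x in that interval, not for all real x.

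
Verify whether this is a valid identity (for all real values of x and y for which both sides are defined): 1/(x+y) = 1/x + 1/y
No, this is NOT an identity.

Claim: 1/(x+y) = 1/x + 1/y.
Test a specific point where both sides are defined: x = -3, y = 3/2.
LHS = 1/(x+y) ≈ -0.6667
RHS = 1/x + 1/y ≈ 0.3333
Since -0.6667 ≠ 0.3333, the equation fails at this point, so it cannot hold for all real values of x and y for which both sides are defined.
1/x + 1/y = (x+y)/(xy), which is not 1/(x+y).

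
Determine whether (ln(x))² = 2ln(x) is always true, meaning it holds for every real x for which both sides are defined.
No, this is NOT an identity.

Claim: (ln(x))² = 2ln(x).
Test a specific point where both sides are defined: x = 3.
LHS = (ln(x))² ≈ 1.2069
RHS = 2ln(x) ≈ 2.1972
Since 1.2069 ≠ 2.1972, the equation fails at this point, so it cannot hold for every real x for which both sides are defined.
2ln(x) equals ln(x²), which is not the same as (ln x)².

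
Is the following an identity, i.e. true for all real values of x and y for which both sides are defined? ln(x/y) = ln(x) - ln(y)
Yes, this is an identity.

Claim: ln(x/y) = ln(x) - ln(y).
Reasoning: Both sides are simultaneously defined only when x, y > 0. Write x = e^p, y = e^q. Then x/y = e^(p-q), so ln(x/y) = p - q = ln(x) - ln(y).
So the two sides agree for all real values of x and y for which both sides are defined.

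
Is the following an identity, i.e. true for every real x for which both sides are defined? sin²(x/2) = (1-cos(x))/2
Yes, this is an identity.

Claim: sin²(x/2) = (1-cos(x))/2.
Reasoning: Use cos(2θ) = 1 - 2sin²θ with θ = x/2: cos(x) = 1 - 2sin²(x/2). Solving for sin²(x/2) gives (1 - cos(x))/2.
So the two sides agree for every real x for which both sides are defined.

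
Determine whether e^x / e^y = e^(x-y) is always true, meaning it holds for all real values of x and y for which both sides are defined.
Yes, this is an identity.

Claim: e^x / e^y = e^(x-y).
Reasoning: 1/e^y = e^(-y), so e^x / e^y = e^x · e^(-y) = e^(x + (-y)) = e^(x-y) by the product rule for exponents.
So the two sides agree for all real values of x and y for which both sides are defined.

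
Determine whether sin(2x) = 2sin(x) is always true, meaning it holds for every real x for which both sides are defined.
No, this is NOT an identity.

Claim: sin(2x) = 2sin(x).
Test a specific point where both sides are defined: x = -π/3.
LHS = sin(2x) ≈ -0.8660
RHS = 2sin(x) ≈ -1.7321
Since -0.8660 ≠ -1.7321, the equation fails at this point, so it cannot hold for every real x for which both sides are defined.
The correct double-angle formula is sin(2x) = 2sin(x)cos(x).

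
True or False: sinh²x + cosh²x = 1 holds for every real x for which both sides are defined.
False.

Claim: sinh²x + cosh²x = 1.
Test a specific point where both sides are defined: x = 4.
LHS = sinh²x + cosh²x ≈ 1490.4792
RHS = 1 ≈ 1.0000
Since 1490.4792 ≠ 1.0000, the equation fails at this point, so it cannot hold for every real x for which both sides are defined.
The correct hyperbolic identity is cosh²x - sinh²x = 1 (a difference); the sum sinh²x + cosh²x equals cosh(2x).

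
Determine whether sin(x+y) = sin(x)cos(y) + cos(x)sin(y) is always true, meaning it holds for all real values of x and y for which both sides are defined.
Yes, this is an identity.

Claim: sin(x+y) = sin(x)cos(y) + cos(x)sin(y).
Reasoning: By Euler's formula e^(i(x+y)) = e^(ix)·e^(iy) = (cos x + i·sin x)(cos y + i·sin y). The imaginary part of the left side is sin(x+y); the imaginary part of the product is sin(x)cos(y) + cos(x)sin(y).
So the two sides agree for all real values of x and y for which both sides are defined.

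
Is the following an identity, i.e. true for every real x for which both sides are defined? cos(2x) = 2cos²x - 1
Claim: cos(2x) = 2cos²x - 1.
Reasoning: cos(2x) = cos²x - sin²x. Replace sin²x by 1 - cos²x: cos²x - (1 - cos²x) = 2cos²x - 1.
So the two sides agree for every real x for which both sides are defined.

Conclusion: Yes, this is an identity.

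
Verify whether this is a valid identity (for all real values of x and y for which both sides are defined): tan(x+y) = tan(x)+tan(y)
No, this is NOT an identity.

Claim: tan(x+y) = tan(x)+tan(y).
Test a specific point where both sides are defined: x = 2π/3, y = π/6.
LHS = tan(x+y) ≈ -0.5774
RHS = tan(x)+tan(y) ≈ -1.1547
Since -0.5774 ≠ -1.1547, the equation fails at this point, so it cannot hold for all real values of x and y for which both sides are defined.
The correct formula is tan(x+y) = (tan(x) + tan(y))/(1 - tan(x)tan(y)).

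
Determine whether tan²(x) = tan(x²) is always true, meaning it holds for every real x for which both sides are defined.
No, this is NOT an identity.

Claim: tan²(x) = tan(x²).
Test a specific point where both sides are defined: x = -π/3.
LHS = tan²(x) ≈ 3.0000
RHS = tan(x²) ≈ 1.9485
Since 3.0000 ≠ 1.9485, the equation fails at this point, so it cannot hold for every real x for which both sides are defined.
tan²(x) means (tan x)², squaring the output; tan(x²) squares the input. These are different functions.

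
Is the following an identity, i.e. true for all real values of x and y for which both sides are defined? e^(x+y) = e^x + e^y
Claim: e^(x+y) = e^x + e^y.
Test a specific point where both sides are defined: x = 3/2, y = 3/2.
LHS = e^(x+y) ≈ 20.0855
RHS = e^x + e^y ≈ 8.9634
Since 20.0855 ≠ 8.9634, the equation fails at this point, so it cannot hold for all real values of x and y for which both sides are defined.
The correct rule is e^(x+y) = e^x · e^y (a product, not a sum).

Conclusion: No, this is NOT an identity.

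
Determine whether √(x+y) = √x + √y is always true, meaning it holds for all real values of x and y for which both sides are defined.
Claim: √(x+y) = √x + √y.
Test a specific point where both sides are defined: x = 3/2, y = 2.
LHS = √(x+y) ≈ 1.8708
RHS = √x + √y ≈ 2.6390
Since 1.8708 ≠ 2.6390, the equation fails at this point, so it cannot hold for all real values of x and y for which both sides are defined.
Squaring the right side gives x + 2√(xy) + y, not x + y.

Conclusion: No, this is NOT an identity.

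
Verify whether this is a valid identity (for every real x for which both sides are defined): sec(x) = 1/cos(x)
Yes, this is an identity.

Claim: sec(x) = 1/cos(x).
Reasoning: sec(x) is by definition the reciprocal of cos(x), wherever cos(x) ≠ 0.
So the two sides agree for every real x for which both sides are defined.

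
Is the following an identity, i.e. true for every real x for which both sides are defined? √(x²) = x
No, this is NOT an identity.

Claim: √(x²) = x.
Test a specific point where both sides are defined: x = -2.
LHS = √(x²) ≈ 2.0000
RHS = x ≈ -2.0000
Since 2.0000 ≠ -2.0000, the equation fails at this point, so it cannot hold for every real x for which both sides are defined.
√(x²) = |x|, which differs from x whenever x < 0 (both sides are defined for every real x).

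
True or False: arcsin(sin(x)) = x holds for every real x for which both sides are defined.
Claim: arcsin(sin(x)) = x.
Test a specific point where both sides are defined: x = 2π/3.
LHS = arcsin(sin(x)) ≈ 1.0472
RHS = x ≈ 2.0944
Since 1.0472 ≠ 2.0944, the equation fails at this point, so it cannot hold for every real x for which both sides are defined.
arcsin only returns values in [-π/2, π/2], so arcsin(sin(x)) = x holds only for x in that interval, not for all real x.

Conclusion: False.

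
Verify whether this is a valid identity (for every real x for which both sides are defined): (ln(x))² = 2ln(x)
No, this is NOT an identity.

Claim: (ln(x))² = 2ln(x).
Test a specific point where both sides are defined: x = 4.
LHS = (ln(x))² ≈ 1.9218
RHS = 2ln(x) ≈ 2.7726
Since 1.9218 ≠ 2.7726, the equation fails at this point, so it cannot hold for every real x for which both sides are defined.
2ln(x) equals ln(x²), which is not the same as (ln x)².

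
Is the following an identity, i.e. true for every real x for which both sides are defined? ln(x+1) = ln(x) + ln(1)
Claim: ln(x+1) = ln(x) + ln(1).
Test a specific point where both sides are defined: x = 3/2.
LHS = ln(x+1) ≈ 0.9163
RHS = ln(x) + ln(1) ≈ 0.4055
Since 0.9163 ≠ 0.4055, the equation fails at this point, so it cannot hold for every real x for which both sides are defined.
ln(1) = 0, so the right side is just ln(x), which differs from ln(x+1).

Conclusion: No, this is NOT an identity.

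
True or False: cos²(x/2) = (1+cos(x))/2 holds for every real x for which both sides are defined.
Claim: cos²(x/2) = (1+cos(x))/2.
Reasoning: Use cos(2θ) = 2cos²θ - 1 with θ = x/2: cos(x) = 2cos²(x/2) - 1. Solving for cos²(x/2) gives (1 + cos(x))/2.
So the two sides agree for every real x for which both sides are defined.

Conclusion: True.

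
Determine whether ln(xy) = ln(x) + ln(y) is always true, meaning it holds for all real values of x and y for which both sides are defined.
Yes, this is an identity.

Claim: ln(xy) = ln(x) + ln(y).
Reasoning: Both sides are simultaneously defined only when x, y > 0. Write x = e^p, y = e^q (p = ln x, q = ln y). Then xy = e^p · e^q = e^(p+q), so ln(xy) = p + q = ln(x) + ln(y).
So the two sides agree for all real values of x and y for which both sides are defined.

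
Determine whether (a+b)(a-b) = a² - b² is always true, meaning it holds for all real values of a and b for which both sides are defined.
Yes, this is an identity.

Claim: (a+b)(a-b) = a² - b².
Reasoning: Expand: (a+b)(a-b) = a² - ab + ba - b² = a² - b² (the cross terms cancel).
So the two sides agree for all real values of a and b for which both sides are defined.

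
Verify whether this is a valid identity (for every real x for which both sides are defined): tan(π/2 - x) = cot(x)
Yes, this is an identity.

Claim: tan(π/2 - x) = cot(x).
Reasoning: tan(π/2 - x) = sin(π/2 - x)/cos(π/2 - x) = cos(x)/sin(x) = cot(x), using the cofunction identities sin(π/2 - x) = cos(x) and cos(π/2 - x) = sin(x).
So the two sides agree for every real x for which both sides are defined.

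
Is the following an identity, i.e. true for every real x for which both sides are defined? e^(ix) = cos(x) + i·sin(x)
Claim: e^(ix) = cos(x) + i·sin(x).
Reasoning: Euler's formula. Expand e^(ix) = Σ (ix)^k / k!. Since i² = -1, the even-k terms are Σ (-1)^m x^(2m)/(2m)! = cos(x) and the odd-k terms are i · Σ (-1)^m x^(2m+1)/(2m+1)! = i·sin(x).
So the two sides agree for every real x for which both sides are defined.

Conclusion: Yes, this is an identity.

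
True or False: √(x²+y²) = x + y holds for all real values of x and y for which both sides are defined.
False.

Claim: √(x²+y²) = x + y.
Test a specific point where both sides are defined: x = -3, y = -1.
LHS = √(x²+y²) ≈ 3.1623
RHS = x + y ≈ -4.0000
Since 3.1623 ≠ -4.0000, the equation fails at this point, so it cannot hold for all real values of x and y for which both sides are defined.
(x+y)² = x² + 2xy + y², not x² + y², so the square root does not split this way.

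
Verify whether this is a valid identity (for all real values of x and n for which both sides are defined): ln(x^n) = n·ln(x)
Yes, this is an identity.

Claim: ln(x^n) = n·ln(x).
Reasoning: The right side requires x > 0. For x > 0, x^n = (e^(ln x))^n = e^(n·ln x), so taking ln of both sides gives ln(x^n) = n·ln(x).
So the two sides agree for all real values of x and n for which both sides are defined.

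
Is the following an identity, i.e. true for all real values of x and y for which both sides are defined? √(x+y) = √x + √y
Claim: √(x+y) = √x + √y.
Test a specific point where both sides are defined: x = 3, y = 4.
LHS = √(x+y) ≈ 2.6458
RHS = √x + √y ≈ 3.7321
Since 2.6458 ≠ 3.7321, the equation fails at this point, so it cannot hold for all real values of x and y for which both sides are defined.
Squaring the right side gives x + 2√(xy) + y, not x + y.

Conclusion: No, this is NOT an identity.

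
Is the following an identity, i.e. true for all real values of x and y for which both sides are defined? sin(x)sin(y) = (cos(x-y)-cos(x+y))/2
Yes, this is an identity.

Claim: sin(x)sin(y) = (cos(x-y)-cos(x+y))/2.
Reasoning: cos(x-y) = cos(x)cos(y) + sin(x)sin(y) and cos(x+y) = cos(x)cos(y) - sin(x)sin(y). Subtracting, cos(x-y) - cos(x+y) = 2sin(x)sin(y); divide by 2.
So the two sides agree for all real values of x and y for which both sides are defined.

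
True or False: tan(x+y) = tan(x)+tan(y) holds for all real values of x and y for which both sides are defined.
Claim: tan(x+y) = tan(x)+tan(y).
Test a specific point where both sides are defined: x = π/6, y = π/4.
LHS = tan(x+y) ≈ 3.7321
RHS = tan(x)+tan(y) ≈ 1.5774
Since 3.7321 ≠ 1.5774, the equation fails at this point, so it cannot hold for all real values of x and y for which both sides are defined.
The correct formula is tan(x+y) = (tan(x) + tan(y))/(1 - tan(x)tan(y)).

Conclusion: False.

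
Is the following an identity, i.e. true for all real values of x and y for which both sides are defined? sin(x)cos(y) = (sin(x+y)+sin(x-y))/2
Claim: sin(x)cos(y) = (sin(x+y)+sin(x-y))/2.
Reasoning: sin(x+y) = sin(x)cos(y) + cos(x)sin(y) and sin(x-y) = sin(x)cos(y) - cos(x)sin(y). Adding, sin(x+y) + sin(x-y) = 2sin(x)cos(y); divide by 2.
So the two sides agree for all real values of x and y for which both sides are defined.

Conclusion: Yes, this is an identity.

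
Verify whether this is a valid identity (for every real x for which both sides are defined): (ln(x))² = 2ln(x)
Claim: (ln(x))² = 2ln(x).
Test a specific point where both sides are defined: x = 4.
LHS = (ln(x))² ≈ 1.9218
RHS = 2ln(x) ≈ 2.7726
Since 1.9218 ≠ 2.7726, the equation fails at this point, so it cannot hold for every real x for which both sides are defined.
2ln(x) equals ln(x²), which is not the same as (ln x)².

Conclusion: No, this is NOT an identity.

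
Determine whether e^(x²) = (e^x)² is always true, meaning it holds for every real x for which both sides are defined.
No, this is NOT an identity.

Claim: e^(x²) = (e^x)².
Test a specific point where both sides are defined: x = -2.
LHS = e^(x²) ≈ 54.5982
RHS = (e^x)² ≈ 0.0183
Since 54.5982 ≠ 0.0183, the equation fails at this point, so it cannot hold for every real x for which both sides are defined.
(e^x)² = e^(2x), and 2x ≠ x² in general.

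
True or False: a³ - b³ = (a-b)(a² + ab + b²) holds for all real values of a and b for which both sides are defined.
Claim: a³ - b³ = (a-b)(a² + ab + b²).
Reasoning: Expand the right side: (a-b)(a² + ab + b²) = a³ + a²b + ab² - a²b - ab² - b³ = a³ - b³ (the middle terms cancel in pairs).
So the two sides agree for all real values of a and b for which both sides are defined.

Conclusion: True.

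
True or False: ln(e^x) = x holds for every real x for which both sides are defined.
True.

Claim: ln(e^x) = x.
Reasoning: ln is the inverse of the exponential: ln(e^x) asks for the exponent p with e^p = e^x, and since e^p is one-to-one that exponent is p = x.
So the two sides agree for every real x for which both sides are defined.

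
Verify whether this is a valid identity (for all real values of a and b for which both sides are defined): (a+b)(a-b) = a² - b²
Yes, this is an identity.

Claim: (a+b)(a-b) = a² - b².
Reasoning: Expand: (a+b)(a-b) = a² - ab + ba - b² = a² - b² (the cross terms cancel).
So the two sides agree for all real values of a and b for which both sides are defined.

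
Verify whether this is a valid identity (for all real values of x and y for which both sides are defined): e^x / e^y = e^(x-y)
Claim: e^x / e^y = e^(x-y).
Reasoning: 1/e^y = e^(-y), so e^x / e^y = e^x · e^(-y) = e^(x + (-y)) = e^(x-y) by the product rule for exponents.
So the two sides agree for all real values of x and y for which both sides are defined.

Conclusion: Yes, this is an identity.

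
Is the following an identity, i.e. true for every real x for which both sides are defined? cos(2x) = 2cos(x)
Claim: cos(2x) = 2cos(x).
Test a specific point where both sides are defined: x = -π/6.
LHS = cos(2x) ≈ 0.5000
RHS = 2cos(x) ≈ 1.7321
Since 0.5000 ≠ 1.7321, the equation fails at this point, so it cannot hold for every real x for which both sides are defined.
The correct double-angle formula is cos(2x) = cos²x - sin²x.

Conclusion: No, this is NOT an identity.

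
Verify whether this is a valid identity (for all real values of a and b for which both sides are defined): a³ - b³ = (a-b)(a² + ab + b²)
Claim: a³ - b³ = (a-b)(a² + ab + b²).
Reasoning: Expand the right side: (a-b)(a² + ab + b²) = a³ + a²b + ab² - a²b - ab² - b³ = a³ - b³ (the middle terms cancel in pairs).
So the two sides agree for all real values of a and b for which both sides are defined.

Conclusion: Yes, this is an identity.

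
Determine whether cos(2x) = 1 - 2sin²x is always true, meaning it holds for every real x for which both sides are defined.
Claim: cos(2x) = 1 - 2sin²x.
Reasoning: cos(2x) = cos²x - sin²x. Replace cos²x by 1 - sin²x: (1 - sin²x) - sin²x = 1 - 2sin²x.
So the two sides agree for every real x for which both sides are defined.

Conclusion: Yes, this is an identity.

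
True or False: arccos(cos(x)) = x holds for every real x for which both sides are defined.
False.

Claim: arccos(cos(x)) = x.
Test a specific point where both sides are defined: x = -π/4.
LHS = arccos(cos(x)) ≈ 0.7854
RHS = x ≈ -0.7854
Since 0.7854 ≠ -0.7854, the equation fails at this point, so it cannot hold for every real x for which both sides are defined.
arccos only returns values in [0, π], so arccos(cos(x)) = x holds only for x in that interval, not for all real x.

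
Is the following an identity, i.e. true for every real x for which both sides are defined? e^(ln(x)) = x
Claim: e^(ln(x)) = x.
Reasoning: For x > 0, ln(x) is by definition the exponent p such that e^p = x. Raising e to that exponent therefore returns x: e^(ln x) = x.
So the two sides agree for every real x for which both sides are defined.

Conclusion: Yes, this is an identity.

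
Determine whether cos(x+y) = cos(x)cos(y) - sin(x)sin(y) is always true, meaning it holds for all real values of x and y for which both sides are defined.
Yes, this is an identity.

Claim: cos(x+y) = cos(x)cos(y) - sin(x)sin(y).
Reasoning: By Euler's formula e^(i(x+y)) = e^(ix)·e^(iy) = (cos x + i·sin x)(cos y + i·sin y). The real part of the left side is cos(x+y); the real part of the product is cos(x)cos(y) - sin(x)sin(y) (since i·i = -1).
So the two sides agree for all real values of x and y for which both sides are defined.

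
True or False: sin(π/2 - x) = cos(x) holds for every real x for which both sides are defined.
Claim: sin(π/2 - x) = cos(x).
Reasoning: Use sin(u - v) = sin(u)cos(v) - cos(u)sin(v) with u = π/2, v = x: sin(π/2)cos(x) - cos(π/2)sin(x) = 1·cos(x) - 0·sin(x) = cos(x).
So the two sides agree for every real x for which both sides are defined.

Conclusion: True.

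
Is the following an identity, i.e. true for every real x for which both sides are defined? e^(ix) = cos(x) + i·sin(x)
Yes, this is an identity.

Claim: e^(ix) = cos(x) + i·sin(x).
Reasoning: Euler's formula. Expand e^(ix) = Σ (ix)^k / k!. Since i² = -1, the even-k terms are Σ (-1)^m x^(2m)/(2m)! = cos(x) and the odd-k terms are i · Σ (-1)^m x^(2m+1)/(2m+1)! = i·sin(x).
So the two sides agree for every real x for which both sides are defined.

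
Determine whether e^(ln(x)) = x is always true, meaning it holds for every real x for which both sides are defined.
Claim: e^(ln(x)) = x.
Reasoning: For x > 0, ln(x) is by definition the exponent p such that e^p = x. Raising e to that exponent therefore returns x: e^(ln x) = x.
So the two sides agree for every real x for which both sides are defined.

Conclusion: Yes, this is an identity.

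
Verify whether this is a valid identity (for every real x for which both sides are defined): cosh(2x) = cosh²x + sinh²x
Yes, this is an identity.

Claim: cosh(2x) = cosh²x + sinh²x.
Reasoning: cosh²x = (e^(2x) + 2 + e^(-2x))/4 and sinh²x = (e^(2x) - 2 + e^(-2x))/4. Adding gives (2e^(2x) + 2e^(-2x))/4 = (e^(2x) + e^(-2x))/2 = cosh(2x).
So the two sides agree for every real x for which both sides are defined.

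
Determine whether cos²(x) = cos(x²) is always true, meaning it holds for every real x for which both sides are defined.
No, this is NOT an identity.

Claim: cos²(x) = cos(x²).
Test a specific point where both sides are defined: x = π/3.
LHS = cos²(x) ≈ 0.2500
RHS = cos(x²) ≈ 0.4566
Since 0.2500 ≠ 0.4566, the equation fails at this point, so it cannot hold for every real x for which both sides are defined.
cos²(x) means (cos x)², squaring the output; cos(x²) squares the input. These are different functions.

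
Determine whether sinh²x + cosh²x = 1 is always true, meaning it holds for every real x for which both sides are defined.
No, this is NOT an identity.

Claim: sinh²x + cosh²x = 1.
Test a specific point where both sides are defined: x = 1.
LHS = sinh²x + cosh²x ≈ 3.7622
RHS = 1 ≈ 1.0000
Since 3.7622 ≠ 1.0000, the equation fails at this point, so it cannot hold for every real x for which both sides are defined.
The correct hyperbolic identity is cosh²x - sinh²x = 1 (a difference); the sum sinh²x + cosh²x equals cosh(2x).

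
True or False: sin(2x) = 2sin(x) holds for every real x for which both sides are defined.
False.

Claim: sin(2x) = 2sin(x).
Test a specific point where both sides are defined: x = π/2.
LHS = sin(2x) ≈ 0.0000
RHS = 2sin(x) ≈ 2.0000
Since 0.0000 ≠ 2.0000, the equation fails at this point, so it cannot hold for every real x for which both sides are defined.
The correct double-angle formula is sin(2x) = 2sin(x)cos(x).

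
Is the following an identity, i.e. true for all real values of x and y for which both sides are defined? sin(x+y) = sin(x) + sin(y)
Claim: sin(x+y) = sin(x) + sin(y).
Test a specific point where both sides are defined: x = -π/4, y = 2π/3.
LHS = sin(x+y) ≈ 0.9659
RHS = sin(x) + sin(y) ≈ 0.1589
Since 0.9659 ≠ 0.1589, the equation fails at this point, so it cannot hold for all real values of x and y for which both sides are defined.
The correct expansion is sin(x+y) = sin(x)cos(y) + cos(x)sin(y); sine is not additive.

Conclusion: No, this is NOT an identity.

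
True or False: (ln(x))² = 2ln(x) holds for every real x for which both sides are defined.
Claim: (ln(x))² = 2ln(x).
Test a specific point where both sides are defined: x = 4.
LHS = (ln(x))² ≈ 1.9218
RHS = 2ln(x) ≈ 2.7726
Since 1.9218 ≠ 2.7726, the equation fails at this point, so it cannot hold for every real x for which both sides are defined.
2ln(x) equals ln(x²), which is not the same as (ln x)².

Conclusion: False.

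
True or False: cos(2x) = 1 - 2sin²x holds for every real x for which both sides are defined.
Claim: cos(2x) = 1 - 2sin²x.
Reasoning: cos(2x) = cos²x - sin²x. Replace cos²x by 1 - sin²x: (1 - sin²x) - sin²x = 1 - 2sin²x.
So the two sides agree for every real x for which both sides are defined.

Conclusion: True.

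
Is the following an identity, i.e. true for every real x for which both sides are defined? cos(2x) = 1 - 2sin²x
Yes, this is an identity.

Claim: cos(2x) = 1 - 2sin²x.
Reasoning: cos(2x) = cos²x - sin²x. Replace cos²x by 1 - sin²x: (1 - sin²x) - sin²x = 1 - 2sin²x.
So the two sides agree for every real x for which both sides are defined.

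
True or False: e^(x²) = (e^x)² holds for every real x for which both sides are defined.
False.

Claim: e^(x²) = (e^x)².
Test a specific point where both sides are defined: x = 3.
LHS = e^(x²) ≈ 8103.0839
RHS = (e^x)² ≈ 403.4288
Since 8103.0839 ≠ 403.4288, the equation fails at this point, so it cannot hold for every real x for which both sides are defined.
(e^x)² = e^(2x), and 2x ≠ x² in general.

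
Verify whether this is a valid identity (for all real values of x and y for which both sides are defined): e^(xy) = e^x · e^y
Claim: e^(xy) = e^x · e^y.
Test a specific point where both sides are defined: x = -1, y = -2.
LHS = e^(xy) ≈ 7.3891
RHS = e^x · e^y ≈ 0.0498
Since 7.3891 ≠ 0.0498, the equation fails at this point, so it cannot hold for all real values of x and y for which both sides are defined.
e^x · e^y = e^(x+y), not e^(xy).

Conclusion: No, this is NOT an identity.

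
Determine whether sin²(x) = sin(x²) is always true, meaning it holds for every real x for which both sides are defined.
No, this is NOT an identity.

Claim: sin²(x) = sin(x²).
Test a specific point where both sides are defined: x = 2π/3.
LHS = sin²(x) ≈ 0.7500
RHS = sin(x²) ≈ -0.9474
Since 0.7500 ≠ -0.9474, the equation fails at this point, so it cannot hold for every real x for which both sides are defined.
sin²(x) means (sin x)², squaring the output; sin(x²) squares the input. These are different functions.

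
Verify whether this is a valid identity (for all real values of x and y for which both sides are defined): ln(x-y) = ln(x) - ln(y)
Claim: ln(x-y) = ln(x) - ln(y).
Test a specific point where both sides are defined: x = 2, y = 1.
LHS = ln(x-y) ≈ 0.0000
RHS = ln(x) - ln(y) ≈ 0.6931
Since 0.0000 ≠ 0.6931, the equation fails at this point, so it cannot hold for all real values of x and y for which both sides are defined.
ln(x) - ln(y) = ln(x/y), not ln(x-y).

Conclusion: No, this is NOT an identity.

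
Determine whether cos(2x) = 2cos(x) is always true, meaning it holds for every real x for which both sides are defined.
Claim: cos(2x) = 2cos(x).
Test a specific point where both sides are defined: x = -π/4.
LHS = cos(2x) ≈ 0.0000
RHS = 2cos(x) ≈ 1.4142
Since 0.0000 ≠ 1.4142, the equation fails at this point, so it cannot hold for every real x for which both sides are defined.
The correct double-angle formula is cos(2x) = cos²x - sin²x.

Conclusion: No, this is NOT an identity.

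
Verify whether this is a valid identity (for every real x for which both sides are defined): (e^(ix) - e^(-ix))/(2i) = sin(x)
Claim: (e^(ix) - e^(-ix))/(2i) = sin(x).
Reasoning: By Euler's formula e^(ix) = cos(x) + i·sin(x) and e^(-ix) = cos(x) - i·sin(x). Subtracting cancels the cosine terms: e^(ix) - e^(-ix) = 2i·sin(x); divide by 2i.
So the two sides agree for every real x for which both sides are defined.

Conclusion: Yes, this is an identity.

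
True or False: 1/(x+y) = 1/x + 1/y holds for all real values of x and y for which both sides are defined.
Claim: 1/(x+y) = 1/x + 1/y.
Test a specific point where both sides are defined: x = 4, y = -3.
LHS = 1/(x+y) ≈ 1.0000
RHS = 1/x + 1/y ≈ -0.0833
Since 1.0000 ≠ -0.0833, the equation fails at this point, so it cannot hold for all real values of x and y for which both sides are defined.
1/x + 1/y = (x+y)/(xy), which is not 1/(x+y).

Conclusion: False.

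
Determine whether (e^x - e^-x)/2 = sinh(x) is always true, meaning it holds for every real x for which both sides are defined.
Claim: (e^x - e^-x)/2 = sinh(x).
Reasoning: This is exactly the definition of the hyperbolic sine: sinh(x) := (e^x - e^-x)/2.
So the two sides agree for every real x for which both sides are defined.

Conclusion: Yes, this is an identity.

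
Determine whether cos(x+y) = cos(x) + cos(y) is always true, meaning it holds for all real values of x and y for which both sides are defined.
No, this is NOT an identity.

Claim: cos(x+y) = cos(x) + cos(y).
Test a specific point where both sides are defined: x = π/2, y = π/2.
LHS = cos(x+y) ≈ -1.0000
RHS = cos(x) + cos(y) ≈ 0.0000
Since -1.0000 ≠ 0.0000, the equation fails at this point, so it cannot hold for all real values of x and y for which both sides are defined.
The correct expansion is cos(x+y) = cos(x)cos(y) - sin(x)sin(y); cosine is not additive.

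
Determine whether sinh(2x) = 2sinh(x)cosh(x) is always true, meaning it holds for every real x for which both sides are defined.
Claim: sinh(2x) = 2sinh(x)cosh(x).
Reasoning: 2sinh(x)cosh(x) = 2 · (e^x - e^-x)/2 · (e^x + e^-x)/2 = (e^(2x) - e^(-2x))/2 = sinh(2x).
So the two sides agree for every real x for which both sides are defined.

Conclusion: Yes, this is an identity.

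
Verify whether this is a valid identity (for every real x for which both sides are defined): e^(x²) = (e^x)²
Claim: e^(x²) = (e^x)².
Test a specific point where both sides are defined: x = 3.
LHS = e^(x²) ≈ 8103.0839
RHS = (e^x)² ≈ 403.4288
Since 8103.0839 ≠ 403.4288, the equation fails at this point, so it cannot hold for every real x for which both sides are defined.
(e^x)² = e^(2x), and 2x ≠ x² in general.

Conclusion: No, this is NOT an identity.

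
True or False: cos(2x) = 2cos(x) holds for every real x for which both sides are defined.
Claim: cos(2x) = 2cos(x).
Test a specific point where both sides are defined: x = -π/6.
LHS = cos(2x) ≈ 0.5000
RHS = 2cos(x) ≈ 1.7321
Since 0.5000 ≠ 1.7321, the equation fails at this point, so it cannot hold for every real x for which both sides are defined.
The correct double-angle formula is cos(2x) = cos²x - sin²x.

Conclusion: False.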